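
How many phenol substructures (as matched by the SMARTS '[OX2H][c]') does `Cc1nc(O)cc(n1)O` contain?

2

[OX2H][c] is the SMARTS for a phenol: a hydroxyl oxygen attached to an aromatic carbon.
The molecule carries 2 separate instances of a hydroxyl group (-OH) meeting every constraint; each maps to a distinct set of atoms, giving 2 matches.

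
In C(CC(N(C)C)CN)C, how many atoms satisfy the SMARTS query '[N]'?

2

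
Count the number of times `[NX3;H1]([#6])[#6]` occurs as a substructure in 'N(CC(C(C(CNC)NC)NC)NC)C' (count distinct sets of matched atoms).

[NX3;H1]([#6])[#6] is the SMARTS for a secondary amine: a trivalent nitrogen with one H, bonded to two carbons.
The molecule carries 5 separate instances of an N-methylamino group (-NHCH3) meeting every constraint; each maps to a distinct set of atoms, giving 5 matches.

5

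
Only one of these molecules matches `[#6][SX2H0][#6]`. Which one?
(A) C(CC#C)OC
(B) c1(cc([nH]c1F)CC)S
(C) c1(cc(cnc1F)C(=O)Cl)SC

C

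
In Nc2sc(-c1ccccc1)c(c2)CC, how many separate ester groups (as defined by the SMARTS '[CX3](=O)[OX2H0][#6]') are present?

[CX3](=O)[OX2H0][#6] is the SMARTS for an ester: a carbonyl carbon bonded to an oxygen that is itself bonded to carbon (no H on that O).
No fragment in the molecule satisfies every constraint, giving 0 matches.

0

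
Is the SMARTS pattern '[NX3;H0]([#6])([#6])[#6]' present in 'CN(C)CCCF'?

Yes

The pattern [NX3;H0]([#6])([#6])[#6] describes a trivalent nitrogen with no H, bonded to three carbons — a tertiary amine.
The molecule carries a dimethylamino group (-N(CH3)2), whose atoms satisfy every constraint of the query, so the pattern matches.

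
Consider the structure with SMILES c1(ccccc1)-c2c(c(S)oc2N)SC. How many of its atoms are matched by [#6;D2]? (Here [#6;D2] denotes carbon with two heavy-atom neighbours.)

5

The query [#6;D2] means: any carbon bonded to exactly two heavy atoms.
Check the 15 heavy atoms by environment: 1× o (aromatic, D2) → no; 5× c (aromatic, D3) → no; 5× c (aromatic, D2) → match; 1× N (D1) → no; 1× S (D1) → no; 1× S (D2) → no; 1× C (D1) → no.
That gives 5 matching atoms.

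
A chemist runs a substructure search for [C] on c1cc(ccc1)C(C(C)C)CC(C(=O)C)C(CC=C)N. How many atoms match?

The query [C] means: uppercase C matches aliphatic (non-aromatic) carbon only.
Check the 20 heavy atoms by environment: 12× C → match; 6× c (aromatic) → no; 1× N → no; 1× O → no.
That gives 12 matching atoms.

12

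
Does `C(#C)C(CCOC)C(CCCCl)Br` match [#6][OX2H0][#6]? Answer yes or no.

The pattern [#6][OX2H0][#6] describes an aliphatic oxygen bridging two carbons with no H on the oxygen — an ether.
The molecule carries a methoxy ether (-OCH3), whose atoms satisfy every constraint of the query, so the pattern matches.

Yes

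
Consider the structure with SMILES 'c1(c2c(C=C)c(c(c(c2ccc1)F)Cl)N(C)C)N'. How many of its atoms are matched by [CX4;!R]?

Check the 18 heavy atoms by environment: 10× c (aromatic, X3, in 6-ring) → no; 1× Cl (X1, acyclic) → no; 2× N (X3, acyclic) → no; 2× C (X3, acyclic) → no; 2× C (X4, acyclic) → match; 1× F (X1, acyclic) → no.
That gives 2 matching atoms.

2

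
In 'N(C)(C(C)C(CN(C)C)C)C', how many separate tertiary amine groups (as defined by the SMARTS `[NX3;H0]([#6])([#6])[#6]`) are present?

2

[NX3;H0]([#6])([#6])[#6] is the SMARTS for a tertiary amine: a trivalent nitrogen with no H, bonded to three carbons.
The molecule carries 2 separate instances of a dimethylamino group (-N(CH3)2) meeting every constraint; each maps to a distinct set of atoms, giving 2 matches.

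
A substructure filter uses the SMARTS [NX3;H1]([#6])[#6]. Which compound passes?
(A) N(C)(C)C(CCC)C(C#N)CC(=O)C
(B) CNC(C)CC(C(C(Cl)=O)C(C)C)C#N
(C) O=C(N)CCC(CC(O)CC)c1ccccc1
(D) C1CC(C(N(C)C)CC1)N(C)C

[NX3;H1]([#6])[#6] describes a trivalent nitrogen with one H, bonded to two carbons (a secondary amine).
(A) has a dimethylamino group (-N(CH3)2) but the nitrogen has H0, not H1.
(B) contains an N-methylamino group (-NHCH3), which satisfies every atom and bond constraint.
(C) has a primary amide (-C(=O)NH2) but the -C(=O)NH2 nitrogen has H2, not H1.
(D) has a dimethylamino group (-N(CH3)2) but the nitrogen has H0, not H1.
So the answer is (B).

B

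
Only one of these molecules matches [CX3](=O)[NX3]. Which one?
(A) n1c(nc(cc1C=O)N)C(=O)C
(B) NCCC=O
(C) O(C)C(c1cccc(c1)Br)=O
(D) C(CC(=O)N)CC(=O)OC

D

[CX3](=O)[NX3] describes a carbonyl carbon bonded to a trivalent nitrogen (an amide).
(A) has a primary amino group (-NH2) but the -NH2 is not attached to a carbonyl carbon.
(B) has a primary amino group (-NH2) but the -NH2 is not attached to a carbonyl carbon.
(C) has a methyl-ester group (-C(=O)OCH3) but the carbonyl is bonded to O, not to an NX3 nitrogen.
(D) contains a primary amide (-C(=O)NH2), which satisfies every atom and bond constraint.
So the answer is (D).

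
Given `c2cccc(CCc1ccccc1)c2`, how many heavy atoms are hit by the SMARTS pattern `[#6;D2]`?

12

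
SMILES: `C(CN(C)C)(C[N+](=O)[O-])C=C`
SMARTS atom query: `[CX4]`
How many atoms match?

5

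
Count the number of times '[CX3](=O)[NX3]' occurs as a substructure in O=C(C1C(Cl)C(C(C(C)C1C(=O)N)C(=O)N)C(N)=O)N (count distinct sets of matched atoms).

4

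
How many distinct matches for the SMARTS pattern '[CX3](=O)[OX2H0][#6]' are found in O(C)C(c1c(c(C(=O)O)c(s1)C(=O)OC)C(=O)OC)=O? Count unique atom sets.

3

[CX3](=O)[OX2H0][#6] is the SMARTS for an ester: a carbonyl carbon bonded to an oxygen that is itself bonded to carbon (no H on that O).
The molecule carries 3 separate instances of a methyl-ester group (-C(=O)OCH3) meeting every constraint; each maps to a distinct set of atoms, giving 3 matches.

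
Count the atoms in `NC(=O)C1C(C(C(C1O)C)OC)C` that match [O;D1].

2

The query [O;D1] means: aliphatic oxygen bonded to exactly one heavy atom.
Check the 13 heavy atoms by environment: 6× C (D3) → no; 3× C (D1) → no; 1× O (D2) → no; 2× O (D1) → match; 1× N (D1) → no.
That gives 2 matching atoms.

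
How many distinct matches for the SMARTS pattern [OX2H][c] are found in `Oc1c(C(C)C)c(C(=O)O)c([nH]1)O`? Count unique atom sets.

[OX2H][c] is the SMARTS for a phenol: a hydroxyl oxygen attached to an aromatic carbon.
The molecule carries 2 separate instances of a hydroxyl group (-OH) meeting every constraint; each maps to a distinct set of atoms, giving 2 matches.

2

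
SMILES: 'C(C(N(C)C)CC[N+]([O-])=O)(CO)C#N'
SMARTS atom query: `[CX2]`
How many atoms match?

The query [CX2] means: C with X2: aliphatic carbon with exactly 2 total connections.
Check the 14 heavy atoms by environment: 7× C (X4) → no; 1× O (X2) → no; 1× N (X3) → no; 1× C (X2) → match; 1× N (X1) → no; 1× N (charge +1, X3) → no; 1× O (charge -1, X1) → no; 1× O (X1) → no.
That gives 1 matching atom.

1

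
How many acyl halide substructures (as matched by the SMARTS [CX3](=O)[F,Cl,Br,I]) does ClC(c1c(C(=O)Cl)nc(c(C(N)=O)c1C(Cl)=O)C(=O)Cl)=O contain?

4

[CX3](=O)[F,Cl,Br,I] is the SMARTS for an acyl halide: a carbonyl carbon bonded to a halogen.
The molecule carries 4 separate instances of an acyl chloride (-C(=O)Cl) meeting every constraint; each maps to a distinct set of atoms, giving 4 matches.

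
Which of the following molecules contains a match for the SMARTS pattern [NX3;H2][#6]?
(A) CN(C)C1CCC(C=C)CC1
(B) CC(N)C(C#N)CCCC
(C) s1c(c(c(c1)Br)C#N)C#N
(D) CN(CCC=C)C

B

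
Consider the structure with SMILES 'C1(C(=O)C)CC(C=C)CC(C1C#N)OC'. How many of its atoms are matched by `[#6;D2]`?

The query [#6;D2] means: any carbon bonded to exactly two heavy atoms.
Check the 15 heavy atoms by environment: 5× C (D3) → no; 4× C (D2) → match; 1× O (D1) → no; 3× C (D1) → no; 1× O (D2) → no; 1× N (D1) → no.
That gives 4 matching atoms.

4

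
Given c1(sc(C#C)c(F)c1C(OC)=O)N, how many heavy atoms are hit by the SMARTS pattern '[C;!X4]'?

The query [C;!X4] means: aliphatic carbon that does not have four total connections.
Check the 13 heavy atoms by environment: 1× s (aromatic, X2) → no; 4× c (aromatic, X3) → no; 2× C (X2) → match; 1× C (X3) → match; 1× O (X1) → no; 1× O (X2) → no; 1× C (X4) → no; 1× N (X3) → no; 1× F (X1) → no.
Summing the matching environments: 2 + 1 = 3 matching atoms.

3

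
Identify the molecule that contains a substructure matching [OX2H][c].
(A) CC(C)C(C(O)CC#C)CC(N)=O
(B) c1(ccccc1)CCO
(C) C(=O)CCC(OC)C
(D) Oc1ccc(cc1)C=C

[OX2H][c] describes a hydroxyl oxygen attached to an aromatic carbon (a phenol).
(A) has a hydroxyl group (-OH) but the -OH is on an aliphatic carbon, not an aromatic c.
(B) has a hydroxyl group (-OH) but the -OH is on an aliphatic carbon, not an aromatic c.
(C) has a methoxy ether (-OCH3) but the oxygen has H0, not H1.
(D) contains a hydroxyl group (-OH), which satisfies every atom and bond constraint.
So the answer is (D).

D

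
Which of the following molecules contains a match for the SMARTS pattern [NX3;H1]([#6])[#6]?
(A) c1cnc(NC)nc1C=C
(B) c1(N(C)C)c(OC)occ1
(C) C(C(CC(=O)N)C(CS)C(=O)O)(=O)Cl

A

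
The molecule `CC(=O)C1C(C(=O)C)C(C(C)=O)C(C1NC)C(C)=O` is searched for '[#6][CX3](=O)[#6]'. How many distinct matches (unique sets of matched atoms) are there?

4

[#6][CX3](=O)[#6] is the SMARTS for a ketone: a carbonyl carbon (no H) flanked by two carbons.
The molecule carries 4 separate instances of an acetyl/ketone group (-C(=O)CH3) meeting every constraint; each maps to a distinct set of atoms, giving 4 matches.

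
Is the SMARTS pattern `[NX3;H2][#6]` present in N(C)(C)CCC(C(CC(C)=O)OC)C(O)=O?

No

The pattern [NX3;H2][#6] describes a trivalent nitrogen with two H attached to carbon — a primary amine.
The closest candidate here is a dimethylamino group (-N(CH3)2), but the nitrogen has H0, not H2. No other fragment satisfies the full query, so there is no match.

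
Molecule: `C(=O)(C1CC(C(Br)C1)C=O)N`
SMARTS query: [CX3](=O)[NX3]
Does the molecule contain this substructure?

The pattern [CX3](=O)[NX3] describes a carbonyl carbon bonded to a trivalent nitrogen — an amide.
The molecule carries a primary amide (-C(=O)NH2), whose atoms satisfy every constraint of the query, so the pattern matches.

Yes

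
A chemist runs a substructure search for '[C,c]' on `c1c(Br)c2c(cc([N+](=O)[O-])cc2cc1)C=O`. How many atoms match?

11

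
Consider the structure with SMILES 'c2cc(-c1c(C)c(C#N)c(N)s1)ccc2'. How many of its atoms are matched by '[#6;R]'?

10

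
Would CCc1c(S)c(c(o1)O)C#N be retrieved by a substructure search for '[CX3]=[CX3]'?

The pattern [CX3]=[CX3] describes a non-aromatic C=C double bond between two sp2 carbons — an alkene.
The closest candidate here is an ethyl group (-CH2CH3), but its C-C bond is a single bond between CX4 carbons, not CX3=CX3. No other fragment satisfies the full query, so there is no match.

No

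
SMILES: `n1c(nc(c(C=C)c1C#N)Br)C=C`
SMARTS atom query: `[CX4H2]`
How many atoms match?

0

The query [CX4H2] means: sp3 carbon (X4) with exactly two hydrogens.
Check the 13 heavy atoms by environment: 2× n (aromatic, H0, X2) → no; 4× c (aromatic, H0, X3) → no; 1× Br (H0, X1) → no; 2× C (H1, X3) → no; 2× C (H2, X3) → no; 1× C (H0, X2) → no; 1× N (H0, X1) → no.
No environment satisfies the query, so 0 matching atoms.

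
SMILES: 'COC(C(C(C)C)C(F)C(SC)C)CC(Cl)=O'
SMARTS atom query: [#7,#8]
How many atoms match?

2

The query [#7,#8] means: nitrogen or oxygen (comma = OR).
Check the 17 heavy atoms by environment: 12× C → no; 1× S → no; 2× O → match; 1× Cl → no; 1× F → no.
That gives 2 matching atoms.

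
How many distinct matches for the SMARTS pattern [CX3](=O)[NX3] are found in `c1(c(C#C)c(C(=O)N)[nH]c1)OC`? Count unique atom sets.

1

[CX3](=O)[NX3] is the SMARTS for an amide: a carbonyl carbon bonded to a trivalent nitrogen.
Exactly one fragment in the molecule meets all constraints, giving 1 match.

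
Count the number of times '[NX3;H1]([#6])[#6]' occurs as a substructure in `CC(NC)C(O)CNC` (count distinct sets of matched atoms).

2

[NX3;H1]([#6])[#6] is the SMARTS for a secondary amine: a trivalent nitrogen with one H, bonded to two carbons.
The molecule carries 2 separate instances of an N-methylamino group (-NHCH3) meeting every constraint; each maps to a distinct set of atoms, giving 2 matches.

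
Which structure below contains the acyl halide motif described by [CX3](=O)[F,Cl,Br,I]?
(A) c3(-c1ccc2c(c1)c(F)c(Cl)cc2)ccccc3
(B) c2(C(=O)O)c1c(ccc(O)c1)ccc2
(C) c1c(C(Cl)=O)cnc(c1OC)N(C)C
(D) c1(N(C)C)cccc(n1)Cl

C

[CX3](=O)[F,Cl,Br,I] describes a carbonyl carbon bonded to a halogen (an acyl halide).
(A) has a chloro substituent but the Cl is not on a carbonyl carbon.
(B) has a carboxylic acid group (-C(=O)OH) but the carbonyl is bonded to -OH, not to a halogen.
(C) contains an acyl chloride (-C(=O)Cl), which satisfies every atom and bond constraint.
(D) has a chloro substituent but the Cl is not on a carbonyl carbon.
So the answer is (C).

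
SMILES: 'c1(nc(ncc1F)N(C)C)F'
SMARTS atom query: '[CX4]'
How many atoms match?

2

The query [CX4] means: C with X4: aliphatic carbon with exactly 4 total connections (bonds + H).
Check the 11 heavy atoms by environment: 2× n (aromatic, X2) → no; 4× c (aromatic, X3) → no; 1× N (X3) → no; 2× C (X4) → match; 2× F (X1) → no.
That gives 2 matching atoms.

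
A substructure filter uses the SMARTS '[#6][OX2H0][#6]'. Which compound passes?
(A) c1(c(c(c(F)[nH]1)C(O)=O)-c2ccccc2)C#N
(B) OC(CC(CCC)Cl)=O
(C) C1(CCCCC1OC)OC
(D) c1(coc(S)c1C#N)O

C

[#6][OX2H0][#6] describes an aliphatic oxygen bridging two carbons with no H on the oxygen (an ether).
(A) has a carboxylic acid group (-C(=O)OH) but the -OH oxygen has H1; the =O is OX1, not OX2.
(B) has a carboxylic acid group (-C(=O)OH) but the -OH oxygen has H1; the =O is OX1, not OX2.
(C) contains a methoxy ether (-OCH3), which satisfies every atom and bond constraint.
(D) has a hydroxyl group (-OH) but the oxygen has H1, not H0 bridging two carbons.
So the answer is (C).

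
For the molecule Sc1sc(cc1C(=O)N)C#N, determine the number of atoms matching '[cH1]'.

1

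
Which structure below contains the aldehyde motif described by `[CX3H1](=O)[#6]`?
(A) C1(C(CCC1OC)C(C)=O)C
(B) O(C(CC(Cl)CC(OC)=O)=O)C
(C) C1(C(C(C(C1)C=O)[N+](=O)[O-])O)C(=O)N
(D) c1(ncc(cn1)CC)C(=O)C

[CX3H1](=O)[#6] describes an sp2 carbon with one H, double-bonded to O and single-bonded to carbon (an aldehyde).
(A) has an acetyl/ketone group (-C(=O)CH3) but the carbonyl carbon has H0 (two carbon neighbours), not H1.
(B) has a methyl-ester group (-C(=O)OCH3) but the carbonyl carbon has H0, not H1.
(C) contains an aldehyde (-CHO), which satisfies every atom and bond constraint.
(D) has an acetyl/ketone group (-C(=O)CH3) but the carbonyl carbon has H0 (two carbon neighbours), not H1.
So the answer is (C).

C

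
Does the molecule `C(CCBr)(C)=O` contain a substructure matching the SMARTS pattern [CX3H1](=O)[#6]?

No

The pattern [CX3H1](=O)[#6] describes an sp2 carbon with one H, double-bonded to O and single-bonded to carbon — an aldehyde.
The closest candidate here is an acetyl/ketone group (-C(=O)CH3), but the carbonyl carbon has H0 (two carbon neighbours), not H1. No other fragment satisfies the full query, so there is no match.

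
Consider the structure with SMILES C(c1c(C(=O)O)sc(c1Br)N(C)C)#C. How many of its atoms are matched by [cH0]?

4

Check the 14 heavy atoms by environment: 1× s (aromatic, H0) → no; 4× c (aromatic, H0) → match; 2× C (H0) → no; 1× O (H0) → no; 1× O (H1) → no; 1× N (H0) → no; 2× C (H3) → no; 1× Br (H0) → no; 1× C (H1) → no.
That gives 4 matching atoms.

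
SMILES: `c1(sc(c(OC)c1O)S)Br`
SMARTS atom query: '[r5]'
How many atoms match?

The query [r5] means: r5 matches atoms in a five-membered ring.
Check the 10 heavy atoms by environment: 1× s (aromatic, in 5-ring) → match; 4× c (aromatic, in 5-ring) → match; 1× Br (acyclic) → no; 1× S (acyclic) → no; 2× O (acyclic) → no; 1× C (acyclic) → no.
Summing the matching environments: 1 + 4 = 5 matching atoms.

5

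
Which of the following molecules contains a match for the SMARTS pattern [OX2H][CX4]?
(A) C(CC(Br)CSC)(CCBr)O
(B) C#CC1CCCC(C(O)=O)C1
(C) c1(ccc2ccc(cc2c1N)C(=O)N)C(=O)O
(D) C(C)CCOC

[OX2H][CX4] describes a hydroxyl oxygen bound to an sp3 (X4) carbon (an aliphatic alcohol).
(A) contains a hydroxyl group (-OH), which satisfies every atom and bond constraint.
(B) has a carboxylic acid group (-C(=O)OH) but the -OH is on a CX3 carbonyl carbon, not a CX4 carbon.
(C) has a carboxylic acid group (-C(=O)OH) but the -OH is on a CX3 carbonyl carbon, not a CX4 carbon.
(D) has a methoxy ether (-OCH3) but the oxygen has H0 (ether), not H1.
So the answer is (A).

A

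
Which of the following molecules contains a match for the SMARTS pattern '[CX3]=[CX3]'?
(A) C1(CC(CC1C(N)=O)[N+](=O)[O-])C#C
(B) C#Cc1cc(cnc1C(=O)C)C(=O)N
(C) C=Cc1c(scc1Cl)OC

C

[CX3]=[CX3] describes a non-aromatic C=C double bond between two sp2 carbons (an alkene).
(A) has an ethynyl group (-C#CH) but the C-C bond is a triple bond, not a double bond.
(B) has an ethynyl group (-C#CH) but the C-C bond is a triple bond, not a double bond.
(C) contains a vinyl group (-CH=CH2), which satisfies every atom and bond constraint.
So the answer is (C).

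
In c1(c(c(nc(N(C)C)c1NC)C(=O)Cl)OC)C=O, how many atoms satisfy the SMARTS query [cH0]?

The query [cH0] means: aromatic carbon with no attached hydrogen (substituted or ring-fusion).
Check the 18 heavy atoms by environment: 1× n (aromatic, H0) → no; 5× c (aromatic, H0) → match; 1× C (H0) → no; 3× O (H0) → no; 1× Cl (H0) → no; 1× N (H0) → no; 4× C (H3) → no; 1× N (H1) → no; 1× C (H1) → no.
That gives 5 matching atoms.

5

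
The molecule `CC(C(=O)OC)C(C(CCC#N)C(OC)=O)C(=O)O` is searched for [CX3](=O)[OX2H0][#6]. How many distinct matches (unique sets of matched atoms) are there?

2

[CX3](=O)[OX2H0][#6] is the SMARTS for an ester: a carbonyl carbon bonded to an oxygen that is itself bonded to carbon (no H on that O).
The molecule carries 2 separate instances of a methyl-ester group (-C(=O)OCH3) meeting every constraint; each maps to a distinct set of atoms, giving 2 matches.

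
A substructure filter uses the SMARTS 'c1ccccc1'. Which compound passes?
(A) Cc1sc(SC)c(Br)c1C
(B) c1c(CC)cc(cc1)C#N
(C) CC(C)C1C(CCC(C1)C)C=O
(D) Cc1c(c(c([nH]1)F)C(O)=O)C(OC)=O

B

c1ccccc1 describes six aromatic carbons in a ring (a benzene ring).
(A) has a methyl group (-CH3) but no six-membered all-carbon aromatic ring is present.
(B) contains the required atom environment, so the pattern matches.
(C) has a methyl group (-CH3) but no six-membered all-carbon aromatic ring is present.
(D) has a methyl group (-CH3) but no six-membered all-carbon aromatic ring is present.
So the answer is (B).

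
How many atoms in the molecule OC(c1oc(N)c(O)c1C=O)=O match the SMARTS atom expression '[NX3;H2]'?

1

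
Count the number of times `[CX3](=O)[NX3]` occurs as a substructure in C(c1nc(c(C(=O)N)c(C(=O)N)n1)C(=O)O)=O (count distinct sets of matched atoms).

2

[CX3](=O)[NX3] is the SMARTS for an amide: a carbonyl carbon bonded to a trivalent nitrogen.
The molecule carries 2 separate instances of a primary amide (-C(=O)NH2) meeting every constraint; each maps to a distinct set of atoms, giving 2 matches.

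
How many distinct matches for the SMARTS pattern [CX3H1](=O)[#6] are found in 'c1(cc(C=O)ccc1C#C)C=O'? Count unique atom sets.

2

[CX3H1](=O)[#6] is the SMARTS for an aldehyde: an sp2 carbon with one H, double-bonded to O and single-bonded to carbon.
The molecule carries 2 separate instances of an aldehyde (-CHO) meeting every constraint; each maps to a distinct set of atoms, giving 2 matches.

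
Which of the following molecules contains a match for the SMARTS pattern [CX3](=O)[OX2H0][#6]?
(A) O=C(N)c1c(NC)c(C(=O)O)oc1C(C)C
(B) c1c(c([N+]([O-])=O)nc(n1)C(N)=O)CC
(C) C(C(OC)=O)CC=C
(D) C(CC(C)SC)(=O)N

C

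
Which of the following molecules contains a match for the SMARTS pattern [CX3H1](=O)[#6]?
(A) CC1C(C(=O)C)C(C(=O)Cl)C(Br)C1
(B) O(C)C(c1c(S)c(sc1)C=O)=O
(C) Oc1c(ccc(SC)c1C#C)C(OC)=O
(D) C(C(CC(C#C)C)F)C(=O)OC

B

[CX3H1](=O)[#6] describes an sp2 carbon with one H, double-bonded to O and single-bonded to carbon (an aldehyde).
(A) has an acetyl/ketone group (-C(=O)CH3) but the carbonyl carbon has H0 (two carbon neighbours), not H1.
(B) contains an aldehyde (-CHO), which satisfies every atom and bond constraint.
(C) has a methyl-ester group (-C(=O)OCH3) but the carbonyl carbon has H0, not H1.
(D) has a methyl-ester group (-C(=O)OCH3) but the carbonyl carbon has H0, not H1.
So the answer is (B).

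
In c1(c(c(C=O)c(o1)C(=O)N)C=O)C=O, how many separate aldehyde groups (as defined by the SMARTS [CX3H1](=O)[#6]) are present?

[CX3H1](=O)[#6] is the SMARTS for an aldehyde: an sp2 carbon with one H, double-bonded to O and single-bonded to carbon.
The molecule carries 3 separate instances of an aldehyde (-CHO) meeting every constraint; each maps to a distinct set of atoms, giving 3 matches.

3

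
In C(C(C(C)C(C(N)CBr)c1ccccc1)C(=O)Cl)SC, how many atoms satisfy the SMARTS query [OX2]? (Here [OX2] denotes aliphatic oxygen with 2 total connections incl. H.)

Check the 20 heavy atoms by environment: 8× C (X4) → no; 1× C (X3) → no; 1× O (X1) → no; 1× Cl (X1) → no; 1× S (X2) → no; 1× N (X3) → no; 1× Br (X1) → no; 6× c (aromatic, X3) → no.
No environment satisfies the query, so 0 matching atoms.

0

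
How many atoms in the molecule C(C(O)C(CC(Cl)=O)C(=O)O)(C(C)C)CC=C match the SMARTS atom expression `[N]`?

0

The query [N] means: uppercase N matches aliphatic (non-aromatic) nitrogen only.
Check the 17 heavy atoms by environment: 12× C → no; 4× O → no; 1× Cl → no.
No environment satisfies the query, so 0 matching atoms.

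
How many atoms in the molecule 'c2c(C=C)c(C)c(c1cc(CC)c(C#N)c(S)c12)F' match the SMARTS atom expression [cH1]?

Check the 19 heavy atoms by environment: 8× c (aromatic, H0) → no; 2× c (aromatic, H1) → match; 1× C (H1) → no; 2× C (H2) → no; 2× C (H3) → no; 1× S (H1) → no; 1× F (H0) → no; 1× C (H0) → no; 1× N (H0) → no.
That gives 2 matching atoms.

2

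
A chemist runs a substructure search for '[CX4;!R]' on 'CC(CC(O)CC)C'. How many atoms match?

7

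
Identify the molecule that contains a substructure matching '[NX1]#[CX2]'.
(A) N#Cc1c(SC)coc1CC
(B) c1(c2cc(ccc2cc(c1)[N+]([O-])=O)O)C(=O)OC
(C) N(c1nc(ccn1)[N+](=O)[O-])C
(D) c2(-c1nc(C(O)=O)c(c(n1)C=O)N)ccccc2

A

[NX1]#[CX2] describes a nitrogen triple-bonded to a two-connected carbon (a nitrile).
(A) contains a nitrile (-C#N), which satisfies every atom and bond constraint.
(B) has a nitro group (-[N+](=O)[O-]) but there is no C#N triple bond.
(C) has a nitro group (-[N+](=O)[O-]) but there is no C#N triple bond.
(D) has a primary amino group (-NH2) but the nitrogen is NX3 (three connections), not NX1 triple-bonded.
So the answer is (A).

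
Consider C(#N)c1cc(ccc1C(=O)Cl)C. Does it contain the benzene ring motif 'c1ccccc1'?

Yes

The pattern c1ccccc1 describes six aromatic carbons in a ring — a benzene ring.
The required atom environment is present in the molecule, so the pattern matches.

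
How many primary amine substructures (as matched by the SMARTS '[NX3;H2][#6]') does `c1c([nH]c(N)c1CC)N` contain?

[NX3;H2][#6] is the SMARTS for a primary amine: a trivalent nitrogen with two H attached to carbon.
The molecule carries 2 separate instances of a primary amino group (-NH2) meeting every constraint; each maps to a distinct set of atoms, giving 2 matches.

2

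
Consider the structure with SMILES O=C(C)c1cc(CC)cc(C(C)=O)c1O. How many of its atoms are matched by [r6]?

Check the 15 heavy atoms by environment: 6× c (aromatic, in 6-ring) → match; 6× C (acyclic) → no; 3× O (acyclic) → no.
That gives 6 matching atoms.

6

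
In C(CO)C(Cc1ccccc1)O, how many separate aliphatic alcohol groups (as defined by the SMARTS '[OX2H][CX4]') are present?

2

[OX2H][CX4] is the SMARTS for an aliphatic alcohol: a hydroxyl oxygen bound to an sp3 (X4) carbon.
The molecule carries 2 separate instances of a hydroxyl group (-OH) meeting every constraint; each maps to a distinct set of atoms, giving 2 matches.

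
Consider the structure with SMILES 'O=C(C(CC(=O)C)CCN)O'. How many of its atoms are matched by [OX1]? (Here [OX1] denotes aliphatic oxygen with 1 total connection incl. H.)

The query [OX1] means: aliphatic oxygen with one total connection — typically a carbonyl =O or an oxide.
Check the 11 heavy atoms by environment: 5× C (X4) → no; 2× C (X3) → no; 2× O (X1) → match; 1× O (X2) → no; 1× N (X3) → no.
That gives 2 matching atoms.

2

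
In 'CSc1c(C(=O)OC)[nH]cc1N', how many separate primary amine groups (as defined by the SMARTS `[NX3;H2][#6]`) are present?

1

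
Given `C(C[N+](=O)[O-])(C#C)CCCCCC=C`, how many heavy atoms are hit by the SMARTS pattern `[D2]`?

Check the 14 heavy atoms by environment: 8× C (D2) → match; 1× C (D3) → no; 2× C (D1) → no; 1× N (charge +1, D3) → no; 1× O (charge -1, D1) → no; 1× O (D1) → no.
That gives 8 matching atoms.

8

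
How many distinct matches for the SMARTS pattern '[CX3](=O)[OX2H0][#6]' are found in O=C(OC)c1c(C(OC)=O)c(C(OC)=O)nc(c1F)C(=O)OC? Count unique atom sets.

4

[CX3](=O)[OX2H0][#6] is the SMARTS for an ester: a carbonyl carbon bonded to an oxygen that is itself bonded to carbon (no H on that O).
The molecule carries 4 separate instances of a methyl-ester group (-C(=O)OCH3) meeting every constraint; each maps to a distinct set of atoms, giving 4 matches.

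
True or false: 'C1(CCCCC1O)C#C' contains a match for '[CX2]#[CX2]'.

The pattern [CX2]#[CX2] describes a carbon-carbon triple bond — an alkyne.
The molecule carries an ethynyl group (-C#CH), whose atoms satisfy every constraint of the query, so the pattern matches.

True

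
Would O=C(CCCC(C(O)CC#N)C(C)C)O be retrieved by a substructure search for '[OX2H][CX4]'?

The pattern [OX2H][CX4] describes a hydroxyl oxygen bound to an sp3 (X4) carbon — an aliphatic alcohol.
The molecule carries a hydroxyl group (-OH), whose atoms satisfy every constraint of the query, so the pattern matches.

Yes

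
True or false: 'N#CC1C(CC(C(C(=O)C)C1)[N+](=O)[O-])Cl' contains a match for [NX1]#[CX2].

True

The pattern [NX1]#[CX2] describes a nitrogen triple-bonded to a two-connected carbon — a nitrile.
The molecule carries a nitrile (-C#N), whose atoms satisfy every constraint of the query, so the pattern matches.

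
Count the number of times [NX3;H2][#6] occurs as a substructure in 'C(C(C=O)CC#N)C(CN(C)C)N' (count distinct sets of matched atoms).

1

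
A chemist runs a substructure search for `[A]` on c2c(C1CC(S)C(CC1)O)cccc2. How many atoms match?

8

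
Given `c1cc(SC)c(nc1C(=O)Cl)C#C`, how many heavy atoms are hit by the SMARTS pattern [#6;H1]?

3

The query [#6;H1] means: any carbon bearing exactly one hydrogen.
Check the 13 heavy atoms by environment: 1× n (aromatic, H0) → no; 3× c (aromatic, H0) → no; 2× c (aromatic, H1) → match; 2× C (H0) → no; 1× C (H1) → match; 1× O (H0) → no; 1× Cl (H0) → no; 1× S (H0) → no; 1× C (H3) → no.
Summing the matching environments: 2 + 1 = 3 matching atoms.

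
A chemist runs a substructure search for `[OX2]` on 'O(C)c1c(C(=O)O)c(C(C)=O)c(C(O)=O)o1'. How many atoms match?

3

The query [OX2] means: aliphatic oxygen with two total connections — ether, hydroxyl, or ester single-bond O.
Check the 16 heavy atoms by environment: 1× o (aromatic, X2) → no; 4× c (aromatic, X3) → no; 3× C (X3) → no; 3× O (X1) → no; 3× O (X2) → match; 2× C (X4) → no.
That gives 3 matching atoms.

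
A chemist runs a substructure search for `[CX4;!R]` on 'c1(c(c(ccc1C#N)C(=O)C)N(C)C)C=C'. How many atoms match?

3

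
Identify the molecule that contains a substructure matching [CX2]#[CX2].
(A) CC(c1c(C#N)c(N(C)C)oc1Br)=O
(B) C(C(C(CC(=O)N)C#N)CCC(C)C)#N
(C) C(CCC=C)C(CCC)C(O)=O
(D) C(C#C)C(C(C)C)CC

[CX2]#[CX2] describes a carbon-carbon triple bond (an alkyne).
(A) has a nitrile (-C#N) but the triple bond is C#N, not C#C.
(B) has a nitrile (-C#N) but the triple bond is C#N, not C#C.
(C) has a vinyl group (-CH=CH2) but the C=C is a double bond; both carbons are CX3, not CX2.
(D) contains an ethynyl group (-C#CH), which satisfies every atom and bond constraint.
So the answer is (D).

D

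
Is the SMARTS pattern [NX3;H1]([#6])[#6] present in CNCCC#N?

The pattern [NX3;H1]([#6])[#6] describes a trivalent nitrogen with one H, bonded to two carbons — a secondary amine.
The molecule carries an N-methylamino group (-NHCH3), whose atoms satisfy every constraint of the query, so the pattern matches.

Yes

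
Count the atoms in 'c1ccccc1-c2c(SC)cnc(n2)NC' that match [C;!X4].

Check the 16 heavy atoms by environment: 2× n (aromatic, X2) → no; 10× c (aromatic, X3) → no; 1× N (X3) → no; 2× C (X4) → no; 1× S (X2) → no.
No environment satisfies the query, so 0 matching atoms.

0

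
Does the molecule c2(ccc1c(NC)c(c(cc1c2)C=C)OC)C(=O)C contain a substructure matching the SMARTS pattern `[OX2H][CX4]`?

The pattern [OX2H][CX4] describes a hydroxyl oxygen bound to an sp3 (X4) carbon — an aliphatic alcohol.
The closest candidate here is a methoxy ether (-OCH3), but the oxygen has H0 (ether), not H1. No other fragment satisfies the full query, so there is no match.

No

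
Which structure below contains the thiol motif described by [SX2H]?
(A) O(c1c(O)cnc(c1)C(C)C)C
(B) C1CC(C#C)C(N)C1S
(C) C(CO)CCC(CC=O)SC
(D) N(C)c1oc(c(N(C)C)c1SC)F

[SX2H] describes an aliphatic sulfur with two connections, one being H (a thiol).
(A) has a hydroxyl group (-OH) but it is an -OH, not an -SH.
(B) contains a thiol (-SH), which satisfies every atom and bond constraint.
(C) has a hydroxyl group (-OH) but it is an -OH, not an -SH.
(D) has a methylthio ether (-SCH3) but the sulfur has H0 (bonded to two carbons), not H1.
So the answer is (B).

B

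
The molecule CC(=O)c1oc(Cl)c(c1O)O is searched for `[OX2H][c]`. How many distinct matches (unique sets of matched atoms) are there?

[OX2H][c] is the SMARTS for a phenol: a hydroxyl oxygen attached to an aromatic carbon.
The molecule carries 2 separate instances of a hydroxyl group (-OH) meeting every constraint; each maps to a distinct set of atoms, giving 2 matches.

2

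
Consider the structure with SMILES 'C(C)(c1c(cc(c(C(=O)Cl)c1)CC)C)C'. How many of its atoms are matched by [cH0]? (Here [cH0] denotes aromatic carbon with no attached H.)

4

Check the 15 heavy atoms by environment: 4× c (aromatic, H0) → match; 2× c (aromatic, H1) → no; 4× C (H3) → no; 1× C (H2) → no; 1× C (H0) → no; 1× O (H0) → no; 1× Cl (H0) → no; 1× C (H1) → no.
That gives 4 matching atoms.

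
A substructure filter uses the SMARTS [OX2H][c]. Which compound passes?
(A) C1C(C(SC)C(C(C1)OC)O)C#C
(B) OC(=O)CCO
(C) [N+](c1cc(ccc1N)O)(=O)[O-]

C

[OX2H][c] describes a hydroxyl oxygen attached to an aromatic carbon (a phenol).
(A) has a hydroxyl group (-OH) but the -OH is on an aliphatic carbon, not an aromatic c.
(B) has a hydroxyl group (-OH) but the -OH is on an aliphatic carbon, not an aromatic c.
(C) contains a hydroxyl group (-OH), which satisfies every atom and bond constraint.
So the answer is (C).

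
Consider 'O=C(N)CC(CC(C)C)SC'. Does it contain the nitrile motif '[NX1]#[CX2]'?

No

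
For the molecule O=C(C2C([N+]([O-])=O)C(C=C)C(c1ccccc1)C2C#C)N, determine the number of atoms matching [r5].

The query [r5] means: r5 matches atoms in a five-membered ring.
Check the 21 heavy atoms by environment: 5× C (in 5-ring) → match; 6× c (aromatic, in 6-ring) → no; 5× C (acyclic) → no; 2× O (acyclic) → no; 1× N (acyclic) → no; 1× N (charge +1, acyclic) → no; 1× O (charge -1, acyclic) → no.
That gives 5 matching atoms.

5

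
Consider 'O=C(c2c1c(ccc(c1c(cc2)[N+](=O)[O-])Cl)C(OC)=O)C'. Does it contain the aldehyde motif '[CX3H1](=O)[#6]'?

No

The pattern [CX3H1](=O)[#6] describes an sp2 carbon with one H, double-bonded to O and single-bonded to carbon — an aldehyde.
The closest candidate here is an acetyl/ketone group (-C(=O)CH3), but the carbonyl carbon has H0 (two carbon neighbours), not H1. No other fragment satisfies the full query, so there is no match.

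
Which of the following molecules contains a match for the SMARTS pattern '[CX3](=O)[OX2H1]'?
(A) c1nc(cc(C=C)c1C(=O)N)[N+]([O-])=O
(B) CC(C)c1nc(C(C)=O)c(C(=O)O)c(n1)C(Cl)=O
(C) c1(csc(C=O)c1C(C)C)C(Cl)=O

B

[CX3](=O)[OX2H1] describes an sp2 carbon double-bonded to O and single-bonded to an -OH oxygen (a carboxylic acid).
(A) has a primary amide (-C(=O)NH2) but the carbonyl is bonded to N, not to an -OH oxygen.
(B) contains a carboxylic acid group (-C(=O)OH), which satisfies every atom and bond constraint.
(C) has an aldehyde (-CHO) but there is no singly-bonded oxygen on the carbonyl carbon.
So the answer is (B).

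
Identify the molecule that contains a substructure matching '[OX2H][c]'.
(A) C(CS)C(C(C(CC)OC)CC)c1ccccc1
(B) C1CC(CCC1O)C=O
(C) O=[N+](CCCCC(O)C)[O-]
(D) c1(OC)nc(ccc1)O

D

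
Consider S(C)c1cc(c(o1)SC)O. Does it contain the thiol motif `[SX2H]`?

No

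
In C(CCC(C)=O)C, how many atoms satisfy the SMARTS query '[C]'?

The query [C] means: uppercase C matches aliphatic (non-aromatic) carbon only.
Check the 7 heavy atoms by environment: 6× C → match; 1× O → no.
That gives 6 matching atoms.

6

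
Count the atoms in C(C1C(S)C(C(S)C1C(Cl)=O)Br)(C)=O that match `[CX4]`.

The query [CX4] means: C with X4: aliphatic carbon with exactly 4 total connections (bonds + H).
Check the 14 heavy atoms by environment: 6× C (X4) → match; 2× S (X2) → no; 2× C (X3) → no; 2× O (X1) → no; 1× Br (X1) → no; 1× Cl (X1) → no.
That gives 6 matching atoms.

6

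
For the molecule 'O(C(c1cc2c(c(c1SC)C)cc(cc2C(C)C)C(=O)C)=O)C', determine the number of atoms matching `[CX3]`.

2

The query [CX3] means: C with X3: aliphatic carbon with exactly 3 total connections.
Check the 23 heavy atoms by environment: 10× c (aromatic, X3) → no; 7× C (X4) → no; 2× C (X3) → match; 2× O (X1) → no; 1× O (X2) → no; 1× S (X2) → no.
That gives 2 matching atoms.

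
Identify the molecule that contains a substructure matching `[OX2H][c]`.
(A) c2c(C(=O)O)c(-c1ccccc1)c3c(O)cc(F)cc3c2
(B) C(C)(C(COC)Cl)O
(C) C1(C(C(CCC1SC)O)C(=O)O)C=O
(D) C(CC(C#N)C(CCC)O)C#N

A

[OX2H][c] describes a hydroxyl oxygen attached to an aromatic carbon (a phenol).
(A) contains a hydroxyl group (-OH), which satisfies every atom and bond constraint.
(B) has a hydroxyl group (-OH) but the -OH is on an aliphatic carbon, not an aromatic c.
(C) has a hydroxyl group (-OH) but the -OH is on an aliphatic carbon, not an aromatic c.
(D) has a hydroxyl group (-OH) but the -OH is on an aliphatic carbon, not an aromatic c.
So the answer is (A).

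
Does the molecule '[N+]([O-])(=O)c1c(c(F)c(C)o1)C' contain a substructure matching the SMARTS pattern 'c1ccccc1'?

No

The pattern c1ccccc1 describes six aromatic carbons in a ring — a benzene ring.
The closest candidate here is a methyl group (-CH3), but no six-membered all-carbon aromatic ring is present. No other fragment satisfies the full query, so there is no match.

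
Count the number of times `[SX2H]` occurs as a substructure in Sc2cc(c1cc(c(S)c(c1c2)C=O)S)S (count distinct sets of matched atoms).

4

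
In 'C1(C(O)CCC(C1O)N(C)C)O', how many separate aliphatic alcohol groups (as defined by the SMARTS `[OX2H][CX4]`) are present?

3

[OX2H][CX4] is the SMARTS for an aliphatic alcohol: a hydroxyl oxygen bound to an sp3 (X4) carbon.
The molecule carries 3 separate instances of a hydroxyl group (-OH) meeting every constraint; each maps to a distinct set of atoms, giving 3 matches.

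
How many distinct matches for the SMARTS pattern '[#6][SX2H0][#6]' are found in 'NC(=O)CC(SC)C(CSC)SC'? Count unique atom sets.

3

[#6][SX2H0][#6] is the SMARTS for a thioether: an aliphatic sulfur bridging two carbons with no H on the sulfur.
The molecule carries 3 separate instances of a methylthio ether (-SCH3) meeting every constraint; each maps to a distinct set of atoms, giving 3 matches.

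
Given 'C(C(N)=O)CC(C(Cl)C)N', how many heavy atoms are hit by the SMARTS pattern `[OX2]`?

Check the 10 heavy atoms by environment: 5× C (X4) → no; 1× Cl (X1) → no; 1× C (X3) → no; 1× O (X1) → no; 2× N (X3) → no.
No environment satisfies the query, so 0 matching atoms.

0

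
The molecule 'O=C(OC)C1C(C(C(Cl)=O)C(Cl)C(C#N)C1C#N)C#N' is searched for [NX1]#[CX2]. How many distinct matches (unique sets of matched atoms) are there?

3

[NX1]#[CX2] is the SMARTS for a nitrile: a nitrogen triple-bonded to a two-connected carbon.
The molecule carries 3 separate instances of a nitrile (-C#N) meeting every constraint; each maps to a distinct set of atoms, giving 3 matches.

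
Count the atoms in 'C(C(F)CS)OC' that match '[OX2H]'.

0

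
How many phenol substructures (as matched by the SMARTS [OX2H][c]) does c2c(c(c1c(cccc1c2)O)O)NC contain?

[OX2H][c] is the SMARTS for a phenol: a hydroxyl oxygen attached to an aromatic carbon.
The molecule carries 2 separate instances of a hydroxyl group (-OH) meeting every constraint; each maps to a distinct set of atoms, giving 2 matches.

2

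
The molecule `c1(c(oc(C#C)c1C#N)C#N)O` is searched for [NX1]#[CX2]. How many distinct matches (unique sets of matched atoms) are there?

[NX1]#[CX2] is the SMARTS for a nitrile: a nitrogen triple-bonded to a two-connected carbon.
The molecule carries 2 separate instances of a nitrile (-C#N) meeting every constraint; each maps to a distinct set of atoms, giving 2 matches.

2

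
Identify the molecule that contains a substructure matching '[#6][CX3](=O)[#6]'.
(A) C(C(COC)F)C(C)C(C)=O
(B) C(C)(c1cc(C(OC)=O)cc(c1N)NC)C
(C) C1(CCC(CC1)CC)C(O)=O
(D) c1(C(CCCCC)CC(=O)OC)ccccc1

[#6][CX3](=O)[#6] describes a carbonyl carbon (no H) flanked by two carbons (a ketone).
(A) contains an acetyl/ketone group (-C(=O)CH3), which satisfies every atom and bond constraint.
(B) has a methyl-ester group (-C(=O)OCH3) but one neighbour of the carbonyl carbon is O, not C.
(C) has a carboxylic acid group (-C(=O)OH) but one neighbour of the carbonyl carbon is O, not C.
(D) has a methyl-ester group (-C(=O)OCH3) but one neighbour of the carbonyl carbon is O, not C.
So the answer is (A).

A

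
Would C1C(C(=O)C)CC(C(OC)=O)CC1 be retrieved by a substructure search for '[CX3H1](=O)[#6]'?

No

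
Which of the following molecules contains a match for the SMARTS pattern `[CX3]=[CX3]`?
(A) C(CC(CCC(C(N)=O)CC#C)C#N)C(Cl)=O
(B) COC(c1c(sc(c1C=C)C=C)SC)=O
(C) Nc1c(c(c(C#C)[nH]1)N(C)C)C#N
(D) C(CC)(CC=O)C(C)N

B

[CX3]=[CX3] describes a non-aromatic C=C double bond between two sp2 carbons (an alkene).
(A) has an ethynyl group (-C#CH) but the C-C bond is a triple bond, not a double bond.
(B) contains a vinyl group (-CH=CH2), which satisfies every atom and bond constraint.
(C) has an ethynyl group (-C#CH) but the C-C bond is a triple bond, not a double bond.
(D) has an ethyl group (-CH2CH3) but its C-C bond is a single bond between CX4 carbons, not CX3=CX3.
So the answer is (B).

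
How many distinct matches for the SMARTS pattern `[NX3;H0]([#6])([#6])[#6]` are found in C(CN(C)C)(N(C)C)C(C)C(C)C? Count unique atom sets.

[NX3;H0]([#6])([#6])[#6] is the SMARTS for a tertiary amine: a trivalent nitrogen with no H, bonded to three carbons.
The molecule carries 2 separate instances of a dimethylamino group (-N(CH3)2) meeting every constraint; each maps to a distinct set of atoms, giving 2 matches.

2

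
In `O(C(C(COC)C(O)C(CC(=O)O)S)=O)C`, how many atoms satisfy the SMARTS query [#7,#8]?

6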